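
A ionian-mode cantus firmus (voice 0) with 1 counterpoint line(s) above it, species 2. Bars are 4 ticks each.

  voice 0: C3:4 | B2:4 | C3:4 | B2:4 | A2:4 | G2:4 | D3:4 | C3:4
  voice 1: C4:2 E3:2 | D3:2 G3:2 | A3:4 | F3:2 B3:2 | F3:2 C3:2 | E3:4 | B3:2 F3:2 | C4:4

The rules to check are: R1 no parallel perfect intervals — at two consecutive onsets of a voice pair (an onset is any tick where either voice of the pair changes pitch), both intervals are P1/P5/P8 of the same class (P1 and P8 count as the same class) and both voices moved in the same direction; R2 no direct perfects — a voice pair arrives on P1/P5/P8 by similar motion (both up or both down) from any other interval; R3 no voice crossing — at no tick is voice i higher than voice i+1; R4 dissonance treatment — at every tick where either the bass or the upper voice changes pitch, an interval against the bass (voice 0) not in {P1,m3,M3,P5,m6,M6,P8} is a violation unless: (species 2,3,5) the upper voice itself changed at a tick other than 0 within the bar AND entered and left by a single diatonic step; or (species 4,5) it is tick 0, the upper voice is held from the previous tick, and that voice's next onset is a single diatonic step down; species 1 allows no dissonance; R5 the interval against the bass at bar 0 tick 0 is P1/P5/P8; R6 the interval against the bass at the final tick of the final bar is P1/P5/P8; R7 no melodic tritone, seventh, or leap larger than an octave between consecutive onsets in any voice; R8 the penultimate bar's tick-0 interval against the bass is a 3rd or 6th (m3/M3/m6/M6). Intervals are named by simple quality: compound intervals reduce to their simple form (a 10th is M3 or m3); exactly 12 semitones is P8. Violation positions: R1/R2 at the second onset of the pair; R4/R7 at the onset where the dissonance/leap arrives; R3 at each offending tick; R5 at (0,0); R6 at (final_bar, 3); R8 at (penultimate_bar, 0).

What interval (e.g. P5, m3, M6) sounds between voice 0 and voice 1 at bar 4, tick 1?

voice 0=A2 voice 1=F3 -> m6

m6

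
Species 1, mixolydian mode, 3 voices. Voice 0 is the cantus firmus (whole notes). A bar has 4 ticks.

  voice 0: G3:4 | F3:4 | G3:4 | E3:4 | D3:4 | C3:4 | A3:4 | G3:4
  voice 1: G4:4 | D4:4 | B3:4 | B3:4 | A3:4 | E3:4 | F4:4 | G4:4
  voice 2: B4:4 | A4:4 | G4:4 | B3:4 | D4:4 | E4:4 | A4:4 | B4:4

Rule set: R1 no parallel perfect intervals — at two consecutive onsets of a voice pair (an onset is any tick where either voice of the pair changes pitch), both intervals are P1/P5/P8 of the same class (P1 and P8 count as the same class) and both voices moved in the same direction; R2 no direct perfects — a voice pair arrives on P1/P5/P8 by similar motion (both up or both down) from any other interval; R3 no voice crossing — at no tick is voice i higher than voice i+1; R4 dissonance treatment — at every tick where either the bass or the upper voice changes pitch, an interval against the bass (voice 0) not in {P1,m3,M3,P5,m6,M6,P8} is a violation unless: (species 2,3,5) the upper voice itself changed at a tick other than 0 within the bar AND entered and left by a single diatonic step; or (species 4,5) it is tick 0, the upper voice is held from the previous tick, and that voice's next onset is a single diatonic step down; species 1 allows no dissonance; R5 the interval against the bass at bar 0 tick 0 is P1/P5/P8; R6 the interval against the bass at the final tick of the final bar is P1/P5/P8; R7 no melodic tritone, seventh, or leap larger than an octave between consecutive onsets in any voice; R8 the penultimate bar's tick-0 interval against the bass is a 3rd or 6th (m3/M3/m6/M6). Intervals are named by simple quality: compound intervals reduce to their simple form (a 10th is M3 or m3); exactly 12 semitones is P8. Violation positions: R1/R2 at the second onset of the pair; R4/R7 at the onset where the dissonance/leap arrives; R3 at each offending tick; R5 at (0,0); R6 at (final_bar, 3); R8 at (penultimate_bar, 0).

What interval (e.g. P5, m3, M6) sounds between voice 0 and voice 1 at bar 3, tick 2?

P5

voice 0=E3 voice 1=B3 -> P5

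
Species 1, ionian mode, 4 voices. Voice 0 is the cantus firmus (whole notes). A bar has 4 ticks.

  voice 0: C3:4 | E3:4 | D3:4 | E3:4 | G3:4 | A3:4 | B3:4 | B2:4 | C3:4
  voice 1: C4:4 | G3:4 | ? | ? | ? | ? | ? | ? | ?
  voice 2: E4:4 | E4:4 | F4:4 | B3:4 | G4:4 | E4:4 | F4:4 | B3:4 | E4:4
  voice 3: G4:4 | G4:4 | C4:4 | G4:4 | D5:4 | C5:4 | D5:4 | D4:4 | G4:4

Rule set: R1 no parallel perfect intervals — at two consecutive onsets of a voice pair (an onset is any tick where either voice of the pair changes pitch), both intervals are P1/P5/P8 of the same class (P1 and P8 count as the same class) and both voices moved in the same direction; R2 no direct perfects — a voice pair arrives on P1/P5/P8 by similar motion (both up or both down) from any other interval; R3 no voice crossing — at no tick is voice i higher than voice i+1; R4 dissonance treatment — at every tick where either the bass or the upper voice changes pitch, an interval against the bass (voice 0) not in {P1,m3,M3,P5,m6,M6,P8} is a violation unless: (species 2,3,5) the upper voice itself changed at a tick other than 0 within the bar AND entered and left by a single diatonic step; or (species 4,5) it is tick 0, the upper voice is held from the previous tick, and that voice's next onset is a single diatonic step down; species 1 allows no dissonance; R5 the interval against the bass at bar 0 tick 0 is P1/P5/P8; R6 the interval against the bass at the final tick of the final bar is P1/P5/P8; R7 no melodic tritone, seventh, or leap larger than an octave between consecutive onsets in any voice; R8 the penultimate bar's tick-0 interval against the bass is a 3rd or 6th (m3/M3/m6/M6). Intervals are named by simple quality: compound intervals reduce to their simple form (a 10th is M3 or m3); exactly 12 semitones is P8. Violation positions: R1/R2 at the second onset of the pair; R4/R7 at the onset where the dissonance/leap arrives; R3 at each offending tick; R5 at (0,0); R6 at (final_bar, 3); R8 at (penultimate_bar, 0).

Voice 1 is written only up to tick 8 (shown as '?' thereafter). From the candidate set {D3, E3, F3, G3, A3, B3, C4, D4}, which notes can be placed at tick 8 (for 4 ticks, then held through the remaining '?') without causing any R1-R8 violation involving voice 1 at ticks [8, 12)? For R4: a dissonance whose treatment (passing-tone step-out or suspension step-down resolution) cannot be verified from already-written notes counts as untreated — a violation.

{A3, B3, D4}

D3: violates R2
E3: violates R4
F3: violates R2
G3: violates R4
A3: legal
B3: legal
C4: violates R4
D4: legal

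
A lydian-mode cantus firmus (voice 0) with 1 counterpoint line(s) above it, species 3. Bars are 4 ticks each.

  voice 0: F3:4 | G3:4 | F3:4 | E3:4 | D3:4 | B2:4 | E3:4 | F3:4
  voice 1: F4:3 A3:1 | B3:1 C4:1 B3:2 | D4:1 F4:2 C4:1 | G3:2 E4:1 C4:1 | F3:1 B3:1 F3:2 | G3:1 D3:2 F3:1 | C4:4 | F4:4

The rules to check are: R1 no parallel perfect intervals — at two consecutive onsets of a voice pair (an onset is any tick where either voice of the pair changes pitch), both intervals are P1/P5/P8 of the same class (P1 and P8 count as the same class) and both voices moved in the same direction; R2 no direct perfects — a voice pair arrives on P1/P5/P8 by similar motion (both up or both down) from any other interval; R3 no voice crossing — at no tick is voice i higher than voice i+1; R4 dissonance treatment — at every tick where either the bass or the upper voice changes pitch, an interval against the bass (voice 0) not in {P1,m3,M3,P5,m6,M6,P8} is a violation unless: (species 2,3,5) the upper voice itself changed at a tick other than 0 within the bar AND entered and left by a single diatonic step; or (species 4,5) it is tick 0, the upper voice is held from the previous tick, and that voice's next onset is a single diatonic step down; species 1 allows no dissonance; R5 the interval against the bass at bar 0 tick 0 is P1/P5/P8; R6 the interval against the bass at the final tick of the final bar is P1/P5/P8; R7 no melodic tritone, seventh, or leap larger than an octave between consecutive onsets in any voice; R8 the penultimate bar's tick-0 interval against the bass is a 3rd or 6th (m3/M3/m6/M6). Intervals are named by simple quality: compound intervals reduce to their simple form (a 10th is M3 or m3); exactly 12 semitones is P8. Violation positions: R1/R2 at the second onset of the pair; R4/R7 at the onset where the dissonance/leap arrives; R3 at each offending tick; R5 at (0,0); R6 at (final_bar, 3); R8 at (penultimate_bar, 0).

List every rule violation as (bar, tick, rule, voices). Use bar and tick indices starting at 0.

(4, 1, R7, (1,))
(4, 2, R7, (1,))
(5, 3, R4, (0, 1))
(7, 0, R2, (0, 1))

bar 0: v0=F3 v1=F4 downbeat P8
bar 1: v0=G3 v1=B3 downbeat M3
bar 2: v0=F3 v1=D4 downbeat M6
bar 3: v0=E3 v1=G3 downbeat m3
bar 4: v0=D3 v1=F3 downbeat m3
bar 5: v0=B2 v1=G3 downbeat m6
bar 6: v0=E3 v1=C4 downbeat m6
bar 7: v0=F3 v1=F4 downbeat P8
  -> R7 @ bar 4 tick 1 v(1,): F3->B3 leap 6st
  -> R7 @ bar 4 tick 2 v(1,): B3->F3 leap 6st
  -> R4 @ bar 5 tick 3 v(0, 1): B2/F3 TT untreated
  -> R2 @ bar 7 tick 0 v(0, 1): E3/C4 m6 -> F3/F4 P8 similar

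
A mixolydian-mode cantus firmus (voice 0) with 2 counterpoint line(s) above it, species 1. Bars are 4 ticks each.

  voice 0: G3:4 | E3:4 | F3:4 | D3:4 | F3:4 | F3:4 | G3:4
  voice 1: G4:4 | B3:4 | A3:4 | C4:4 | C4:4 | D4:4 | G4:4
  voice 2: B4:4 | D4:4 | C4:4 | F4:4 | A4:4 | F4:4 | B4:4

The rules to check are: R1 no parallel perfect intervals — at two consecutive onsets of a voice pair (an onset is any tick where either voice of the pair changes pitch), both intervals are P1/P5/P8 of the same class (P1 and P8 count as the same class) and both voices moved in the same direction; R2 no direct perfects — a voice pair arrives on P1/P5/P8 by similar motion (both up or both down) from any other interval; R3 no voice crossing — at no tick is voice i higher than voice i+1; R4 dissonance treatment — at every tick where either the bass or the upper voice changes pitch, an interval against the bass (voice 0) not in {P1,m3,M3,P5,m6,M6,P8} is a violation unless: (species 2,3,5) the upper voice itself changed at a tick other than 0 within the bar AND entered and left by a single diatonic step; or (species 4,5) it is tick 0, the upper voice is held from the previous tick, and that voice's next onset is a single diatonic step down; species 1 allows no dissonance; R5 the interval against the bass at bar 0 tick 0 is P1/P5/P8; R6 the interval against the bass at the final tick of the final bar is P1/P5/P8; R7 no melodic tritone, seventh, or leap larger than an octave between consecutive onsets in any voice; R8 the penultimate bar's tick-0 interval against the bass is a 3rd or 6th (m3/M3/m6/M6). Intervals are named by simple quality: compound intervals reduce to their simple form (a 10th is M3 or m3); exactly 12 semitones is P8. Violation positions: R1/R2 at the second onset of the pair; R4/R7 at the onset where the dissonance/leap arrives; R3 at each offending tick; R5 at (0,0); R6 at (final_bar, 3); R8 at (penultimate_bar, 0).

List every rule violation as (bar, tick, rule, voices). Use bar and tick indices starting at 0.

(0, 0, R5, (0, 2))
(1, 0, R2, (0, 1))
(1, 0, R4, (0, 2))
(3, 0, R4, (0, 1))
(5, 0, R8, (0, 2))
(6, 0, R2, (0, 1))
(6, 0, R7, (2,))
(6, 3, R6, (0, 2))

bar 0: v0=G3 v1=G4 v2=B4 downbeat M3
bar 1: v0=E3 v1=B3 v2=D4 downbeat m7
bar 2: v0=F3 v1=A3 v2=C4 downbeat P5
bar 3: v0=D3 v1=C4 v2=F4 downbeat m3
bar 4: v0=F3 v1=C4 v2=A4 downbeat M3
bar 5: v0=F3 v1=D4 v2=F4 downbeat P8
bar 6: v0=G3 v1=G4 v2=B4 downbeat M3
  -> R5 @ bar 0 tick 0 v(0, 2): opens on M3
  -> R2 @ bar 1 tick 0 v(0, 1): G3/G4 P8 -> E3/B3 P5 similar
  -> R4 @ bar 1 tick 0 v(0, 2): E3/D4 m7 untreated
  -> R4 @ bar 3 tick 0 v(0, 1): D3/C4 m7 untreated
  -> R8 @ bar 5 tick 0 v(0, 2): penult P8 not 3rd/6th
  -> R2 @ bar 6 tick 0 v(0, 1): F3/D4 M6 -> G3/G4 P8 similar
  -> R7 @ bar 6 tick 0 v(2,): F4->B4 leap 6st
  -> R6 @ bar 6 tick 3 v(0, 2): closes on M3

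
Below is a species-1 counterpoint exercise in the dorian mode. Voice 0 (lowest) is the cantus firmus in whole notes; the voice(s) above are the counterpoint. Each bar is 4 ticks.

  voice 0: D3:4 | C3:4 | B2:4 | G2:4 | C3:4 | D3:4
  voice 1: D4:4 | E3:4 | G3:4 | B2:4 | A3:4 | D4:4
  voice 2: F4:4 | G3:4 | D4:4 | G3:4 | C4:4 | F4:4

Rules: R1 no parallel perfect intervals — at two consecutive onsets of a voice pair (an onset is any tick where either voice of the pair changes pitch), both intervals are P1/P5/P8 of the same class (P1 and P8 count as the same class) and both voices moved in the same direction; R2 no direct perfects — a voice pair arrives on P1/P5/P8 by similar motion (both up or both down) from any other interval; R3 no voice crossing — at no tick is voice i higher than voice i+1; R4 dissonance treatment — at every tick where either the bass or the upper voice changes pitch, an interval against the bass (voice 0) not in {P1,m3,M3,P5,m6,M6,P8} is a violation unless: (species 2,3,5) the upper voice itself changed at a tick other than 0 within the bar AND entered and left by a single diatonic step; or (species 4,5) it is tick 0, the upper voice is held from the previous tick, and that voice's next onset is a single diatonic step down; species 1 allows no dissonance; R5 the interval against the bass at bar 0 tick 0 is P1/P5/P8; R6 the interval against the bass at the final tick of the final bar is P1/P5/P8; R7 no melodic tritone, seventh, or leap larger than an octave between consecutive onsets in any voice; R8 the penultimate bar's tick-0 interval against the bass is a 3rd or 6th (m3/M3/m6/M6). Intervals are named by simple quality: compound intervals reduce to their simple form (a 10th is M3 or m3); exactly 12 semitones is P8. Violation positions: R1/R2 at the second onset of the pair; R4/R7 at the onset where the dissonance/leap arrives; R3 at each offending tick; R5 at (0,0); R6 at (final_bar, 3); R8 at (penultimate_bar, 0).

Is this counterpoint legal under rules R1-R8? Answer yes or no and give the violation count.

bar 0: v0=D3 v1=D4 v2=F4 (m3)
bar 1: v0=C3 v1=E3 v2=G3 (P5)
bar 2: v0=B2 v1=G3 v2=D4 (m3)
bar 3: v0=G2 v1=B2 v2=G3 (P8)
bar 4: v0=C3 v1=A3 v2=C4 (P8)
bar 5: v0=D3 v1=D4 v2=F4 (m3)
  R5 @ bar0.0: opens on m3
  R2 @ bar1.0: D3/F4 m3 -> C3/G3 P5 similar
  R7 @ bar1.0: D4->E3 leap 10st
  R7 @ bar1.0: F4->G3 leap 10st
  R2 @ bar2.0: E3/G3 m3 -> G3/D4 P5 similar
  R2 @ bar3.0: B2/D4 m3 -> G2/G3 P8 similar
  R1 @ bar4.0: G2/G3 P8 -> C3/C4 P8 similar
  R7 @ bar4.0: B2->A3 leap 10st
  R8 @ bar4.0: penult P8 not 3rd/6th
  R2 @ bar5.0: C3/A3 M6 -> D3/D4 P8 similar
  R6 @ bar5.3: closes on m3

No (11 violations)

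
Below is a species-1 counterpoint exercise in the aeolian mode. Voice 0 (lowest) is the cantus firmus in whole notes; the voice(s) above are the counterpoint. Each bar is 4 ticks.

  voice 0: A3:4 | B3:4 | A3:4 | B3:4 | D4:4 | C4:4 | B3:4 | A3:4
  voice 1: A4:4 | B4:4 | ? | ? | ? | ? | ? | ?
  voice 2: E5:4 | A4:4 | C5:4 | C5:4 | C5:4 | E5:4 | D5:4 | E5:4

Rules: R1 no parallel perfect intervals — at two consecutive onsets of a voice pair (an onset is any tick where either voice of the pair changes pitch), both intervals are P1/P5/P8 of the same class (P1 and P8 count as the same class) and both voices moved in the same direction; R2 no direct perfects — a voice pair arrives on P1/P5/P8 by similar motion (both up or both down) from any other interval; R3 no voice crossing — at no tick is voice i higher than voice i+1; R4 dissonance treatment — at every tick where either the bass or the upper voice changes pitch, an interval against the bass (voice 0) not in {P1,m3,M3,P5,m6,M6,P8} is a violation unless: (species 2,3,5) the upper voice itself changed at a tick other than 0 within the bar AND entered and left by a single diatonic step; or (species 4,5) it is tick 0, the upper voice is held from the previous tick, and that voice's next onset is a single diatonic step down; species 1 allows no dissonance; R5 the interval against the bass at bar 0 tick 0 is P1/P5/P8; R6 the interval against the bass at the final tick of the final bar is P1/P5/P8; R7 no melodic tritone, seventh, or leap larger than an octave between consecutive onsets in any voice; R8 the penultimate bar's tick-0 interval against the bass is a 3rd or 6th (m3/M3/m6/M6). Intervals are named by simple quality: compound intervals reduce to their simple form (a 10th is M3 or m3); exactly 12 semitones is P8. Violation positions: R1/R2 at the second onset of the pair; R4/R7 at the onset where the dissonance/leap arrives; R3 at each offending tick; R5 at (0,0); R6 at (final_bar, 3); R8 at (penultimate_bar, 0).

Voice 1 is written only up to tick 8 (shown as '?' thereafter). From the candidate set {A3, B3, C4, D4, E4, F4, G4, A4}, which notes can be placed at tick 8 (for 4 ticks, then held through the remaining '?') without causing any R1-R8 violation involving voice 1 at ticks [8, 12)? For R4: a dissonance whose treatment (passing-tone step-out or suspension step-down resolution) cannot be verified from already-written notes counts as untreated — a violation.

A3: violates R1,R7
B3: violates R4
C4: violates R7
D4: violates R4
E4: violates R2
F4: violates R7
G4: violates R4
A4: violates R1

{}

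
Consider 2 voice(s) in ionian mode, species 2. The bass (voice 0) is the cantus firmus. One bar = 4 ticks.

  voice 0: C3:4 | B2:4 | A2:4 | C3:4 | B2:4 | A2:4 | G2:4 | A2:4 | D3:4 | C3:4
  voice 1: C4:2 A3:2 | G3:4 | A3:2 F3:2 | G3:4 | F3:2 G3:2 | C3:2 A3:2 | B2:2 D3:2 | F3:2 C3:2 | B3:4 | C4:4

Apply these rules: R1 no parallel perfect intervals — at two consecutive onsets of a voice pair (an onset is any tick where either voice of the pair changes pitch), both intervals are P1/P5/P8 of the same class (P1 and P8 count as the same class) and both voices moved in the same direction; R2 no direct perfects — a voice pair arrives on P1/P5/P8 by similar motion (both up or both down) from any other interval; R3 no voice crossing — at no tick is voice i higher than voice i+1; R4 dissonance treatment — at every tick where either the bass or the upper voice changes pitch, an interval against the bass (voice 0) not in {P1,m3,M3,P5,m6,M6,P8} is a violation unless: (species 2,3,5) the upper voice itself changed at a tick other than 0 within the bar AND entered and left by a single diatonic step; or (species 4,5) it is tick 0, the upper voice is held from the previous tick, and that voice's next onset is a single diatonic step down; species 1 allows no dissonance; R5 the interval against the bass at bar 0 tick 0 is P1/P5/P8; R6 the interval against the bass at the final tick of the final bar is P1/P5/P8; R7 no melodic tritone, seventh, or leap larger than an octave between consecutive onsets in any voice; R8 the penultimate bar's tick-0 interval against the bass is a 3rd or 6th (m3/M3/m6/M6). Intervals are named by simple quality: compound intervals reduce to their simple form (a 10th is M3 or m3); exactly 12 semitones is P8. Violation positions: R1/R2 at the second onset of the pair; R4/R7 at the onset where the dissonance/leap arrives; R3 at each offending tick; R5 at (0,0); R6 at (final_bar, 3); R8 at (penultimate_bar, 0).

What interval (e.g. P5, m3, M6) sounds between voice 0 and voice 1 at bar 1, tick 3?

m6

voice 0=B2 voice 1=G3 -> m6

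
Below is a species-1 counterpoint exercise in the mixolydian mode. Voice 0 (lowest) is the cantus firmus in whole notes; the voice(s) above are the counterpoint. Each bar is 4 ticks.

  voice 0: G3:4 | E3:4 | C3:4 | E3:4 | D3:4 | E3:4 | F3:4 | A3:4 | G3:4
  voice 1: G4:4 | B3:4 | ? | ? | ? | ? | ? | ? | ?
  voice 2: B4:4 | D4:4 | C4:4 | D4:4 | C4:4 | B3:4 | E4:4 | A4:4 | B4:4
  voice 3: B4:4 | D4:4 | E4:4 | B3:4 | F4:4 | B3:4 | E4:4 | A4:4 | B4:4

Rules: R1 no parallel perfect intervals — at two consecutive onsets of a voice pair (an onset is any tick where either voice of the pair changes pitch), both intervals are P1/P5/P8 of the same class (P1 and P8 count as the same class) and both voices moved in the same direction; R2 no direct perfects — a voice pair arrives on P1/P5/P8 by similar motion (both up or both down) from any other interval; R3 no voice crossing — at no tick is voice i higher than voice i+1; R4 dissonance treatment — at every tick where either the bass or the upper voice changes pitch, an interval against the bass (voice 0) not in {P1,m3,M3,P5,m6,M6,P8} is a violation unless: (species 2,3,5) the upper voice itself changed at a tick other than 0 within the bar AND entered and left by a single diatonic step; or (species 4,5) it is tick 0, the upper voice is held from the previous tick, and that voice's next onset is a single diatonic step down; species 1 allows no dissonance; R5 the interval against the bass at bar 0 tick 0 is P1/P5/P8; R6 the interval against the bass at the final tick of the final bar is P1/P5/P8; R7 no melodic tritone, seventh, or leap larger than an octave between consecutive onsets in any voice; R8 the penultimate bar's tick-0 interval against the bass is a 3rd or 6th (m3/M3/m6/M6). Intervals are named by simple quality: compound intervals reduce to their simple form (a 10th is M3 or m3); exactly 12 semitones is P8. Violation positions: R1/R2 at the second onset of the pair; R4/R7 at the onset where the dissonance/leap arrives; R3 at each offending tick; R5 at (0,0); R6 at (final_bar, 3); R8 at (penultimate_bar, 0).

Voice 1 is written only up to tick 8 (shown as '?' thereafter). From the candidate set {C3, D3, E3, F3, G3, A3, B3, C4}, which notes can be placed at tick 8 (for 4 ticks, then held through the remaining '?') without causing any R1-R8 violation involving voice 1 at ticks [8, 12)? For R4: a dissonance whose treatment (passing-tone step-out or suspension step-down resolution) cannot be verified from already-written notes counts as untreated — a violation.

C3: violates R2,R7
D3: violates R4
E3: legal
F3: violates R2,R4,R7
G3: violates R1
A3: legal
B3: violates R4
C4: legal

{A3, C4, E3}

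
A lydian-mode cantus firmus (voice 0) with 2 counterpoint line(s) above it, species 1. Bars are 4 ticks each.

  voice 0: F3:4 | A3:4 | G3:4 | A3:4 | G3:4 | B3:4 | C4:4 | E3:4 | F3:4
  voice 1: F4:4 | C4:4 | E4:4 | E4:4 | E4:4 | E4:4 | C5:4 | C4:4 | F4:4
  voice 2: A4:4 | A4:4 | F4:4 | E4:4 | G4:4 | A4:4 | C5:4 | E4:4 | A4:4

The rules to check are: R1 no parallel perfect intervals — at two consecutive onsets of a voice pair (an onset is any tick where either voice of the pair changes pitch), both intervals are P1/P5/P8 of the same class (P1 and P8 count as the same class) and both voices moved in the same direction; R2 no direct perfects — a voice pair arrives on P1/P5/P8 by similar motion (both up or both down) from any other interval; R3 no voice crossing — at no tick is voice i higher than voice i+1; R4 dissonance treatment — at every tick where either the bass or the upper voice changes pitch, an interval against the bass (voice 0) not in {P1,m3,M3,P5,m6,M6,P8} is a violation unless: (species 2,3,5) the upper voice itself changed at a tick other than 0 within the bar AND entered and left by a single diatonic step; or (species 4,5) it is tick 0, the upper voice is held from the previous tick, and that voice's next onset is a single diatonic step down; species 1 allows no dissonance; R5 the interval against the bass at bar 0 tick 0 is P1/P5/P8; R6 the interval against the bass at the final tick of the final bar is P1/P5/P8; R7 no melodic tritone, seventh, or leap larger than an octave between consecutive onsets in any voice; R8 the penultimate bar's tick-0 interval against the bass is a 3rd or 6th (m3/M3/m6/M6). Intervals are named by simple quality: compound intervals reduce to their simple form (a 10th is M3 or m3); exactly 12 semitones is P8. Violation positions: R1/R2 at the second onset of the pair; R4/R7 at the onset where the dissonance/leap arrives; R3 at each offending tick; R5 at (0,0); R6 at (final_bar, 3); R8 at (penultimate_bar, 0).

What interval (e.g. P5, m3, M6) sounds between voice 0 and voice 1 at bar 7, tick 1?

m6

voice 0=E3 voice 1=C4 -> m6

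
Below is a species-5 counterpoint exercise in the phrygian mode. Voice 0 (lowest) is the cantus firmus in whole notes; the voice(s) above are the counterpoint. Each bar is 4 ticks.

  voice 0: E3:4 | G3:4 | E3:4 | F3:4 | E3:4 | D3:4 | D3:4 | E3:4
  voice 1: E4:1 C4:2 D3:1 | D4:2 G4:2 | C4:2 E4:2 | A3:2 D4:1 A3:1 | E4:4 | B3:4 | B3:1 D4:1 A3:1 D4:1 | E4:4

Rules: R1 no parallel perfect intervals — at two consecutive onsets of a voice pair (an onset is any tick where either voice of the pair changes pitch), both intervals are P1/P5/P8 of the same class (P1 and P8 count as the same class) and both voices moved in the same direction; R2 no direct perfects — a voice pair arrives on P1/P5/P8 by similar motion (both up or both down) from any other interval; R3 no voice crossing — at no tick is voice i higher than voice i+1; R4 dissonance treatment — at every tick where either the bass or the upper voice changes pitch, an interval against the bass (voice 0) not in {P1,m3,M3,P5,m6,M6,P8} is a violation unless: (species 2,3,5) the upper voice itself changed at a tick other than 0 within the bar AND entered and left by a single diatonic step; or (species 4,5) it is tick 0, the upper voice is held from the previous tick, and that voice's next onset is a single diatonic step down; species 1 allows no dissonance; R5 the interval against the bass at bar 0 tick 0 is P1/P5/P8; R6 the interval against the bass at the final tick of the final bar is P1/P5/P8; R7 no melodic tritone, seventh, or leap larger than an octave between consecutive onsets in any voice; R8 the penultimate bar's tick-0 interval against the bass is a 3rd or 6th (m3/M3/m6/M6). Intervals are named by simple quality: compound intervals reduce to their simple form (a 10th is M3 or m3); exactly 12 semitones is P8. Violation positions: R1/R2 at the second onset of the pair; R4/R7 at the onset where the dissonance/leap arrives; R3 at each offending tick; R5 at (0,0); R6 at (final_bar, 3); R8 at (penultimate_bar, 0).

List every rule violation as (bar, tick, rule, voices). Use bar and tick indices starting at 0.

bar 0: v0=E3 v1=E4 downbeat P8
bar 1: v0=G3 v1=D4 downbeat P5
bar 2: v0=E3 v1=C4 downbeat m6
bar 3: v0=F3 v1=A3 downbeat M3
bar 4: v0=E3 v1=E4 downbeat P8
bar 5: v0=D3 v1=B3 downbeat M6
bar 6: v0=D3 v1=B3 downbeat M6
bar 7: v0=E3 v1=E4 downbeat P8
  -> R3 @ bar 0 tick 3 v(0, 1): E3 above D3
  -> R4 @ bar 0 tick 3 v(0, 1): E3/D3 M2 untreated
  -> R7 @ bar 0 tick 3 v(1,): C4->D3 leap 10st
  -> R2 @ bar 1 tick 0 v(0, 1): E3/D3 M2 -> G3/D4 P5 similar
  -> R1 @ bar 7 tick 0 v(0, 1): D3/D4 P8 -> E3/E4 P8 similar

(0, 3, R3, (0, 1))
(0, 3, R4, (0, 1))
(0, 3, R7, (1,))
(1, 0, R2, (0, 1))
(7, 0, R1, (0, 1))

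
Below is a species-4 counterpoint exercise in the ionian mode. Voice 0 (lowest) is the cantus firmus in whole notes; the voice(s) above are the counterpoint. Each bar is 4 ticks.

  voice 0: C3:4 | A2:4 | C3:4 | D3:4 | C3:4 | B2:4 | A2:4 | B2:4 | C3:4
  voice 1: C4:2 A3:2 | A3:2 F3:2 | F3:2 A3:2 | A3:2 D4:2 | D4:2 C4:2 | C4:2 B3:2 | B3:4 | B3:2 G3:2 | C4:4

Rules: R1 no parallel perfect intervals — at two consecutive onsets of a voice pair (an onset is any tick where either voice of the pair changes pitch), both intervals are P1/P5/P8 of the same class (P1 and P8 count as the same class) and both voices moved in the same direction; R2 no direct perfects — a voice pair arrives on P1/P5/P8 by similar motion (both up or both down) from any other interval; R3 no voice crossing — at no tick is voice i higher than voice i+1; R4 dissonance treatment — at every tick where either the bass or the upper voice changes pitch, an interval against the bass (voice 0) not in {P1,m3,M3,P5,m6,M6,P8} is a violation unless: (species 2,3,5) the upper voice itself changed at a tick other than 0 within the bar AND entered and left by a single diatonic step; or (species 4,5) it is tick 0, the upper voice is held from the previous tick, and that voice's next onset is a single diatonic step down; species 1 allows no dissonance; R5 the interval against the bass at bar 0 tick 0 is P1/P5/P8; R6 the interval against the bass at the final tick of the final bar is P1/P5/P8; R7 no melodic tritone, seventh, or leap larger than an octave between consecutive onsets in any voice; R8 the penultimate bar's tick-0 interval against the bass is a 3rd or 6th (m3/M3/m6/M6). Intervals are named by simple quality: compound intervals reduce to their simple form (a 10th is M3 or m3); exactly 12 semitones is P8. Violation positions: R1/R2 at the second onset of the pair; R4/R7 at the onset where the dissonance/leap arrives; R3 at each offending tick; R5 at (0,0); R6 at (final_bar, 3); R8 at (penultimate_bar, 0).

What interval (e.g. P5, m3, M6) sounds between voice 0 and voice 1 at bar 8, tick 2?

voice 0=C3 voice 1=C4 -> P8

P8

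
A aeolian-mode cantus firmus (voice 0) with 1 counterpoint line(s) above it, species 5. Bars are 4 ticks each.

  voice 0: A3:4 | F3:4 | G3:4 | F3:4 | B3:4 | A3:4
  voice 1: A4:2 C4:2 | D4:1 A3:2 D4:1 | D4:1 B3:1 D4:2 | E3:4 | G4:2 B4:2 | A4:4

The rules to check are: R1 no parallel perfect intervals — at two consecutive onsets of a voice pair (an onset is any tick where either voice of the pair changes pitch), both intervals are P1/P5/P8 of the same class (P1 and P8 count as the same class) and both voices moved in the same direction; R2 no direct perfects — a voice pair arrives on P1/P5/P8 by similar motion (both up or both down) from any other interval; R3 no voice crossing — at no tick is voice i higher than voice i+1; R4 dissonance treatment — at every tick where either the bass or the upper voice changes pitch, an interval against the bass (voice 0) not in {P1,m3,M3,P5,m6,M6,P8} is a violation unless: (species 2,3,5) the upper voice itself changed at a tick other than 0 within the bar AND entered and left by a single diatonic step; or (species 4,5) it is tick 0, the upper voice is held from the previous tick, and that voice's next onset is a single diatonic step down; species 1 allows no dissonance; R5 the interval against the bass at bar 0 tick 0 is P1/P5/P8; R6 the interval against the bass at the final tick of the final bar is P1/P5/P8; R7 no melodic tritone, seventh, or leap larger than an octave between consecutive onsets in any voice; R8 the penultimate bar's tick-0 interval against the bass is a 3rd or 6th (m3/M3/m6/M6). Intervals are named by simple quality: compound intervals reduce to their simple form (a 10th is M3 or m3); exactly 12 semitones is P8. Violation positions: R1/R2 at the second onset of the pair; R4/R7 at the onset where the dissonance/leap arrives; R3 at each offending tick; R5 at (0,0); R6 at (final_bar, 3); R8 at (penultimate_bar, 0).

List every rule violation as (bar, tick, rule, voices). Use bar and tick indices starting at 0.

bar 0: v0=A3 v1=A4 downbeat P8
bar 1: v0=F3 v1=D4 downbeat M6
bar 2: v0=G3 v1=D4 downbeat P5
bar 3: v0=F3 v1=E3 downbeat m2
bar 4: v0=B3 v1=G4 downbeat m6
bar 5: v0=A3 v1=A4 downbeat P8
  -> R3 @ bar 3 tick 0 v(0, 1): F3 above E3
  -> R4 @ bar 3 tick 0 v(0, 1): F3/E3 m2 untreated
  -> R7 @ bar 3 tick 0 v(1,): D4->E3 leap 10st
  -> R3 @ bar 3 tick 1 v(0, 1): F3 above E3
  -> R3 @ bar 3 tick 2 v(0, 1): F3 above E3
  -> R3 @ bar 3 tick 3 v(0, 1): F3 above E3
  -> R7 @ bar 4 tick 0 v(0,): F3->B3 leap 6st
  -> R7 @ bar 4 tick 0 v(1,): E3->G4 leap 15st
  -> R1 @ bar 5 tick 0 v(0, 1): B3/B4 P8 -> A3/A4 P8 similar

(3, 0, R3, (0, 1))
(3, 0, R4, (0, 1))
(3, 0, R7, (1,))
(3, 1, R3, (0, 1))
(3, 2, R3, (0, 1))
(3, 3, R3, (0, 1))
(4, 0, R7, (0,))
(4, 0, R7, (1,))
(5, 0, R1, (0, 1))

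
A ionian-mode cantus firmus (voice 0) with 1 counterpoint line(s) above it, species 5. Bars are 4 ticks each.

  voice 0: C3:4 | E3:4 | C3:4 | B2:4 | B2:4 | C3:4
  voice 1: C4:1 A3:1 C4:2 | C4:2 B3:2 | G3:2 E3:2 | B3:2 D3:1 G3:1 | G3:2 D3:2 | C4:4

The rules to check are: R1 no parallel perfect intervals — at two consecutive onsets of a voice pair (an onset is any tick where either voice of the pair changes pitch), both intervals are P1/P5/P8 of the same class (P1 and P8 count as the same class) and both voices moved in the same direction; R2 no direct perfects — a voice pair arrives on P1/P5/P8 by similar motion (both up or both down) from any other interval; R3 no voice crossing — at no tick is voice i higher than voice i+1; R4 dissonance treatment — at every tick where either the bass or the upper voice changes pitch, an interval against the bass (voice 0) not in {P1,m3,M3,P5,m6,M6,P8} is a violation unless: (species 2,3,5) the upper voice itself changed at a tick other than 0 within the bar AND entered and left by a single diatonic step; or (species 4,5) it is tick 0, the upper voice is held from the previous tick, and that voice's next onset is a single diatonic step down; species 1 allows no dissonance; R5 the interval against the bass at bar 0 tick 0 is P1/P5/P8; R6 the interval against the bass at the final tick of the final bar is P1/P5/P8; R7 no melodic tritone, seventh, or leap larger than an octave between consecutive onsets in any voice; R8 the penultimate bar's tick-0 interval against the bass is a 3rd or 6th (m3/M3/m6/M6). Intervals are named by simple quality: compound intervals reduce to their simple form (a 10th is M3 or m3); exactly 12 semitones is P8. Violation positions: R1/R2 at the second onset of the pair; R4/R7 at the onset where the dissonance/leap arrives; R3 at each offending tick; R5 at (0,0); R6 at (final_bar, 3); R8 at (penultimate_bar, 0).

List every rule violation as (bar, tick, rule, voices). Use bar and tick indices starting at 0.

bar 0: v0=C3 v1=C4 downbeat P8
bar 1: v0=E3 v1=C4 downbeat m6
bar 2: v0=C3 v1=G3 downbeat P5
bar 3: v0=B2 v1=B3 downbeat P8
bar 4: v0=B2 v1=G3 downbeat m6
bar 5: v0=C3 v1=C4 downbeat P8
  -> R1 @ bar 2 tick 0 v(0, 1): E3/B3 P5 -> C3/G3 P5 similar
  -> R2 @ bar 5 tick 0 v(0, 1): B2/D3 m3 -> C3/C4 P8 similar
  -> R7 @ bar 5 tick 0 v(1,): D3->C4 leap 10st

(2, 0, R1, (0, 1))
(5, 0, R2, (0, 1))
(5, 0, R7, (1,))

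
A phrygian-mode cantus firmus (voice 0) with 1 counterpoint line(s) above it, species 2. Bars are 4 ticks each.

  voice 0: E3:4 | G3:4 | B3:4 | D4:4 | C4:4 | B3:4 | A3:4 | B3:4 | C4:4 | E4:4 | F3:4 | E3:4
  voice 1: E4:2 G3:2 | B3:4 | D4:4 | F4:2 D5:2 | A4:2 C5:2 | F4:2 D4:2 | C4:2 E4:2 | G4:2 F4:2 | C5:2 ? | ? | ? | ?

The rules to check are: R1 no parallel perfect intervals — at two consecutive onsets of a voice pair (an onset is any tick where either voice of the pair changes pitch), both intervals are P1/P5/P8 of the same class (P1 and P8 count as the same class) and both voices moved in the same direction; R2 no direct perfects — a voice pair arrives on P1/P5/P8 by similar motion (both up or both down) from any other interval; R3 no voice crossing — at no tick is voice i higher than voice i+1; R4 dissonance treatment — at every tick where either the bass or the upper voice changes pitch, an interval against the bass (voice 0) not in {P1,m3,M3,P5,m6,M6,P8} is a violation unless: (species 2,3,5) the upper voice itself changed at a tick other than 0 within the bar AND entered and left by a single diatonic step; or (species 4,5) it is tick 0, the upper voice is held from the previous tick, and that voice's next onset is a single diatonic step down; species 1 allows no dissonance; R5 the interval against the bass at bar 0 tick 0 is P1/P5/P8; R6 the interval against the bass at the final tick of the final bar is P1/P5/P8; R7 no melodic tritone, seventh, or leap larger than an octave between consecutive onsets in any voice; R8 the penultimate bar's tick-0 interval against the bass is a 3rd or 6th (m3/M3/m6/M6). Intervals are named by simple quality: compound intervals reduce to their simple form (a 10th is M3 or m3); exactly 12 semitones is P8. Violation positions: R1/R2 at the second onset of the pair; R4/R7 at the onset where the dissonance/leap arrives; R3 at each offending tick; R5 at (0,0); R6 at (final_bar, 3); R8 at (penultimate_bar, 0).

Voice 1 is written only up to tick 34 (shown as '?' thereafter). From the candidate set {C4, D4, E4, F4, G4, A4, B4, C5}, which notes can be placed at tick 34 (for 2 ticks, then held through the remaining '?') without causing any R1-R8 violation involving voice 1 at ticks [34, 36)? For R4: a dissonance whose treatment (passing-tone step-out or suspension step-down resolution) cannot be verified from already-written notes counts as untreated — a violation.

{A4, C4, C5, E4, G4}

C4: legal
D4: violates R4,R7
E4: legal
F4: violates R4
G4: legal
A4: legal
B4: violates R4
C5: legal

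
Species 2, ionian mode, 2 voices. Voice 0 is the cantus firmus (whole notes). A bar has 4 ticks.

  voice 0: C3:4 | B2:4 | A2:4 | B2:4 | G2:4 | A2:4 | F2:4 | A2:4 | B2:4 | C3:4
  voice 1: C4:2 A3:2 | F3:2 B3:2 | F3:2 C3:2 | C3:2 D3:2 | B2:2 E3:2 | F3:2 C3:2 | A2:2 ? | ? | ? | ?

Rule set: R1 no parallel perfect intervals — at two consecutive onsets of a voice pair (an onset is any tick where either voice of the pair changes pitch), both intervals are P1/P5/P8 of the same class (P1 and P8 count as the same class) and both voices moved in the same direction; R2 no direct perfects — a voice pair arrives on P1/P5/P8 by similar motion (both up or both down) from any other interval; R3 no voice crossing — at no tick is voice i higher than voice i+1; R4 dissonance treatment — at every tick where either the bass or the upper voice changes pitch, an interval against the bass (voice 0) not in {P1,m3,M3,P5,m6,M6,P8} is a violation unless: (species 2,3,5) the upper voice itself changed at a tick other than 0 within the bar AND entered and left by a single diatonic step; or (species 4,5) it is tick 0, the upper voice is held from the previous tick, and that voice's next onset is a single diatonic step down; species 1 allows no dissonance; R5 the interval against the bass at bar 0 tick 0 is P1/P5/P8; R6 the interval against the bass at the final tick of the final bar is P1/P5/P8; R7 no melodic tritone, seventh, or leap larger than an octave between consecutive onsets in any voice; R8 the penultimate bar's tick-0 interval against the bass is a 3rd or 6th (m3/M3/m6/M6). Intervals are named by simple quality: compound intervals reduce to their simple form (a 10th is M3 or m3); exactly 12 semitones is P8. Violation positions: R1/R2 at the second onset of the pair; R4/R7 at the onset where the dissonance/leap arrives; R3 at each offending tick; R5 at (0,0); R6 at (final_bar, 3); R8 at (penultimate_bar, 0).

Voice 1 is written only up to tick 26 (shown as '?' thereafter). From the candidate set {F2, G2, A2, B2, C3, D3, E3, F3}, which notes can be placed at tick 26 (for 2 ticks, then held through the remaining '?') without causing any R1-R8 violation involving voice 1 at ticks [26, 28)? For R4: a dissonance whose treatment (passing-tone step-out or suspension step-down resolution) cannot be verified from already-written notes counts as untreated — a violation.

F2: legal
G2: violates R4
A2: legal
B2: violates R4
C3: legal
D3: legal
E3: violates R4
F3: legal

{A2, C3, D3, F2, F3}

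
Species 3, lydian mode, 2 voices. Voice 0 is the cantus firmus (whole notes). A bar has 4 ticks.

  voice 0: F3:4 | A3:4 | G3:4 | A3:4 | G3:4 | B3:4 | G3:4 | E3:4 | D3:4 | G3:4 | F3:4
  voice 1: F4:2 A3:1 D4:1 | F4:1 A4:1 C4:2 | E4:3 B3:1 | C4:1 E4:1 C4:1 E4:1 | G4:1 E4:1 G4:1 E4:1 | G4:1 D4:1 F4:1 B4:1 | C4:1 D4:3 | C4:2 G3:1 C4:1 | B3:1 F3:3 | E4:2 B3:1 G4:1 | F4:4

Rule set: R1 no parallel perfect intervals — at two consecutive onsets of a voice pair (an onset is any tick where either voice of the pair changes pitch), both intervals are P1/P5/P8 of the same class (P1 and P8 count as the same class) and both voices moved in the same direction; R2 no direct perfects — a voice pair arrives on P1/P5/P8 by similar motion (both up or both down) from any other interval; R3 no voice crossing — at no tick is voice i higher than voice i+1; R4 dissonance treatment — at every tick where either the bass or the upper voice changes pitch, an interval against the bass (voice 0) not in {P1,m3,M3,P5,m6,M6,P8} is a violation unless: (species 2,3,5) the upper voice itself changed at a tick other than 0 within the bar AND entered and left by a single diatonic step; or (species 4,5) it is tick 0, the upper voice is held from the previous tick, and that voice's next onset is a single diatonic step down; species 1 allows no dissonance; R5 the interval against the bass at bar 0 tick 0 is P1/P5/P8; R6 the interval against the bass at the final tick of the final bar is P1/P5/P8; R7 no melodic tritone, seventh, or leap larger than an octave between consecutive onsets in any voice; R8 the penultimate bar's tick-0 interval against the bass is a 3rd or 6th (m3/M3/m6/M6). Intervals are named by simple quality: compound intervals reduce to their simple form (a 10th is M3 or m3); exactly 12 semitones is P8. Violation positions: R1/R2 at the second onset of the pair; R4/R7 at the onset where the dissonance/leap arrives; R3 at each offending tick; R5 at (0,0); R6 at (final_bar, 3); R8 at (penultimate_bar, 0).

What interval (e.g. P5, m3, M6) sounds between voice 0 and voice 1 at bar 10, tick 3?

voice 0=F3 voice 1=F4 -> P8

P8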